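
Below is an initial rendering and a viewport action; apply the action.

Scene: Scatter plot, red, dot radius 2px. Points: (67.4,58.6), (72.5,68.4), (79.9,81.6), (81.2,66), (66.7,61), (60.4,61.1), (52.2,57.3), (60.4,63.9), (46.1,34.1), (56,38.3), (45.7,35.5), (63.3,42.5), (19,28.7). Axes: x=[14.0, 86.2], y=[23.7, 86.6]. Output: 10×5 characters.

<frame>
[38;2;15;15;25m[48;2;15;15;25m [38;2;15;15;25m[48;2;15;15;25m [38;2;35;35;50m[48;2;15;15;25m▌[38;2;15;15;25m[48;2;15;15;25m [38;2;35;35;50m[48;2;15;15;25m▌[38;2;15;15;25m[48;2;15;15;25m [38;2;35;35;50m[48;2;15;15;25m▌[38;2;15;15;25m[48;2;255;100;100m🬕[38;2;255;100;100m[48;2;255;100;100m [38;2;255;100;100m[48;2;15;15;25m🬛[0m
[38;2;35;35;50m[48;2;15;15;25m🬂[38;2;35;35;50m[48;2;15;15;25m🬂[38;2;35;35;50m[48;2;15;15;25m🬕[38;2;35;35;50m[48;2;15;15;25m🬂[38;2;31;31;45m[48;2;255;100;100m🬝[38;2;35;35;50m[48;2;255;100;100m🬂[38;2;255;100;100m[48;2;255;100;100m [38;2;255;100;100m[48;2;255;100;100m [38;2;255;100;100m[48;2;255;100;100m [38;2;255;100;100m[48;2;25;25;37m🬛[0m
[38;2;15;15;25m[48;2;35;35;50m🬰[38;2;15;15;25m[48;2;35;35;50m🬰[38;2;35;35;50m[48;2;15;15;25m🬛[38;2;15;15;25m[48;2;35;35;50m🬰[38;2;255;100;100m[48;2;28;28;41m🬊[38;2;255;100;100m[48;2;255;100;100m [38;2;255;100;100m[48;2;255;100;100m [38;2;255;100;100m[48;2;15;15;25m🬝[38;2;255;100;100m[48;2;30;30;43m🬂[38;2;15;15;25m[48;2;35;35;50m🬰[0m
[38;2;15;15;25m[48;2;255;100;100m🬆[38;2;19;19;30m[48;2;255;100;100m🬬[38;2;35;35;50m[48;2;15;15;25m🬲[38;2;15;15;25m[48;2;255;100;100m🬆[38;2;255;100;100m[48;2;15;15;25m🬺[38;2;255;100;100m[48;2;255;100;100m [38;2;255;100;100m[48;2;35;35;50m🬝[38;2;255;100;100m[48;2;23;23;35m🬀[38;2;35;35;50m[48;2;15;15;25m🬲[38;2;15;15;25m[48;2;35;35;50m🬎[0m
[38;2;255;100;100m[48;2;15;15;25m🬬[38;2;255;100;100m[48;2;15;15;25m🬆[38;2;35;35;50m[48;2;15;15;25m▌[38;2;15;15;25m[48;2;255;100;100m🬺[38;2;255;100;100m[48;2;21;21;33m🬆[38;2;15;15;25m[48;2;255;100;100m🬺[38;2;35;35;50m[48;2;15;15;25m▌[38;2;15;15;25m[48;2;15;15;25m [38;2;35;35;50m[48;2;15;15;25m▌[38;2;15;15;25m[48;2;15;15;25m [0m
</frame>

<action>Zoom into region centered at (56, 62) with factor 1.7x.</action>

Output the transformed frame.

<frame>
[38;2;15;15;25m[48;2;15;15;25m [38;2;15;15;25m[48;2;15;15;25m [38;2;35;35;50m[48;2;15;15;25m▌[38;2;15;15;25m[48;2;15;15;25m [38;2;35;35;50m[48;2;15;15;25m▌[38;2;15;15;25m[48;2;15;15;25m [38;2;35;35;50m[48;2;15;15;25m▌[38;2;15;15;25m[48;2;15;15;25m [38;2;23;23;35m[48;2;255;100;100m🬬[38;2;15;15;25m[48;2;15;15;25m [0m
[38;2;35;35;50m[48;2;15;15;25m🬂[38;2;35;35;50m[48;2;15;15;25m🬂[38;2;35;35;50m[48;2;15;15;25m🬕[38;2;35;35;50m[48;2;15;15;25m🬂[38;2;35;35;50m[48;2;15;15;25m🬕[38;2;28;28;41m[48;2;255;100;100m🬆[38;2;27;27;40m[48;2;255;100;100m🬬[38;2;35;35;50m[48;2;255;100;100m🬀[38;2;255;100;100m[48;2;255;100;100m [38;2;255;100;100m[48;2;23;23;35m🬃[0m
[38;2;15;15;25m[48;2;35;35;50m🬰[38;2;15;15;25m[48;2;35;35;50m🬰[38;2;31;31;45m[48;2;255;100;100m🬝[38;2;15;15;25m[48;2;255;100;100m🬀[38;2;35;35;50m[48;2;255;100;100m🬀[38;2;255;100;100m[48;2;255;100;100m [38;2;255;100;100m[48;2;255;100;100m [38;2;255;100;100m[48;2;255;100;100m [38;2;255;100;100m[48;2;21;21;33m▌[38;2;15;15;25m[48;2;35;35;50m🬰[0m
[38;2;15;15;25m[48;2;35;35;50m🬎[38;2;15;15;25m[48;2;35;35;50m🬎[38;2;35;35;50m[48;2;15;15;25m🬲[38;2;255;100;100m[48;2;28;28;41m🬊[38;2;255;100;100m[48;2;27;27;40m🬀[38;2;23;23;35m[48;2;255;100;100m🬺[38;2;255;100;100m[48;2;31;31;45m🬁[38;2;255;100;100m[48;2;28;28;41m🬆[38;2;35;35;50m[48;2;15;15;25m🬲[38;2;15;15;25m[48;2;35;35;50m🬎[0m
[38;2;15;15;25m[48;2;15;15;25m [38;2;15;15;25m[48;2;15;15;25m [38;2;35;35;50m[48;2;15;15;25m▌[38;2;15;15;25m[48;2;15;15;25m [38;2;35;35;50m[48;2;15;15;25m▌[38;2;15;15;25m[48;2;255;100;100m🬆[38;2;255;100;100m[48;2;15;15;25m🬺[38;2;15;15;25m[48;2;255;100;100m🬬[38;2;35;35;50m[48;2;15;15;25m▌[38;2;15;15;25m[48;2;15;15;25m [0m
</frame>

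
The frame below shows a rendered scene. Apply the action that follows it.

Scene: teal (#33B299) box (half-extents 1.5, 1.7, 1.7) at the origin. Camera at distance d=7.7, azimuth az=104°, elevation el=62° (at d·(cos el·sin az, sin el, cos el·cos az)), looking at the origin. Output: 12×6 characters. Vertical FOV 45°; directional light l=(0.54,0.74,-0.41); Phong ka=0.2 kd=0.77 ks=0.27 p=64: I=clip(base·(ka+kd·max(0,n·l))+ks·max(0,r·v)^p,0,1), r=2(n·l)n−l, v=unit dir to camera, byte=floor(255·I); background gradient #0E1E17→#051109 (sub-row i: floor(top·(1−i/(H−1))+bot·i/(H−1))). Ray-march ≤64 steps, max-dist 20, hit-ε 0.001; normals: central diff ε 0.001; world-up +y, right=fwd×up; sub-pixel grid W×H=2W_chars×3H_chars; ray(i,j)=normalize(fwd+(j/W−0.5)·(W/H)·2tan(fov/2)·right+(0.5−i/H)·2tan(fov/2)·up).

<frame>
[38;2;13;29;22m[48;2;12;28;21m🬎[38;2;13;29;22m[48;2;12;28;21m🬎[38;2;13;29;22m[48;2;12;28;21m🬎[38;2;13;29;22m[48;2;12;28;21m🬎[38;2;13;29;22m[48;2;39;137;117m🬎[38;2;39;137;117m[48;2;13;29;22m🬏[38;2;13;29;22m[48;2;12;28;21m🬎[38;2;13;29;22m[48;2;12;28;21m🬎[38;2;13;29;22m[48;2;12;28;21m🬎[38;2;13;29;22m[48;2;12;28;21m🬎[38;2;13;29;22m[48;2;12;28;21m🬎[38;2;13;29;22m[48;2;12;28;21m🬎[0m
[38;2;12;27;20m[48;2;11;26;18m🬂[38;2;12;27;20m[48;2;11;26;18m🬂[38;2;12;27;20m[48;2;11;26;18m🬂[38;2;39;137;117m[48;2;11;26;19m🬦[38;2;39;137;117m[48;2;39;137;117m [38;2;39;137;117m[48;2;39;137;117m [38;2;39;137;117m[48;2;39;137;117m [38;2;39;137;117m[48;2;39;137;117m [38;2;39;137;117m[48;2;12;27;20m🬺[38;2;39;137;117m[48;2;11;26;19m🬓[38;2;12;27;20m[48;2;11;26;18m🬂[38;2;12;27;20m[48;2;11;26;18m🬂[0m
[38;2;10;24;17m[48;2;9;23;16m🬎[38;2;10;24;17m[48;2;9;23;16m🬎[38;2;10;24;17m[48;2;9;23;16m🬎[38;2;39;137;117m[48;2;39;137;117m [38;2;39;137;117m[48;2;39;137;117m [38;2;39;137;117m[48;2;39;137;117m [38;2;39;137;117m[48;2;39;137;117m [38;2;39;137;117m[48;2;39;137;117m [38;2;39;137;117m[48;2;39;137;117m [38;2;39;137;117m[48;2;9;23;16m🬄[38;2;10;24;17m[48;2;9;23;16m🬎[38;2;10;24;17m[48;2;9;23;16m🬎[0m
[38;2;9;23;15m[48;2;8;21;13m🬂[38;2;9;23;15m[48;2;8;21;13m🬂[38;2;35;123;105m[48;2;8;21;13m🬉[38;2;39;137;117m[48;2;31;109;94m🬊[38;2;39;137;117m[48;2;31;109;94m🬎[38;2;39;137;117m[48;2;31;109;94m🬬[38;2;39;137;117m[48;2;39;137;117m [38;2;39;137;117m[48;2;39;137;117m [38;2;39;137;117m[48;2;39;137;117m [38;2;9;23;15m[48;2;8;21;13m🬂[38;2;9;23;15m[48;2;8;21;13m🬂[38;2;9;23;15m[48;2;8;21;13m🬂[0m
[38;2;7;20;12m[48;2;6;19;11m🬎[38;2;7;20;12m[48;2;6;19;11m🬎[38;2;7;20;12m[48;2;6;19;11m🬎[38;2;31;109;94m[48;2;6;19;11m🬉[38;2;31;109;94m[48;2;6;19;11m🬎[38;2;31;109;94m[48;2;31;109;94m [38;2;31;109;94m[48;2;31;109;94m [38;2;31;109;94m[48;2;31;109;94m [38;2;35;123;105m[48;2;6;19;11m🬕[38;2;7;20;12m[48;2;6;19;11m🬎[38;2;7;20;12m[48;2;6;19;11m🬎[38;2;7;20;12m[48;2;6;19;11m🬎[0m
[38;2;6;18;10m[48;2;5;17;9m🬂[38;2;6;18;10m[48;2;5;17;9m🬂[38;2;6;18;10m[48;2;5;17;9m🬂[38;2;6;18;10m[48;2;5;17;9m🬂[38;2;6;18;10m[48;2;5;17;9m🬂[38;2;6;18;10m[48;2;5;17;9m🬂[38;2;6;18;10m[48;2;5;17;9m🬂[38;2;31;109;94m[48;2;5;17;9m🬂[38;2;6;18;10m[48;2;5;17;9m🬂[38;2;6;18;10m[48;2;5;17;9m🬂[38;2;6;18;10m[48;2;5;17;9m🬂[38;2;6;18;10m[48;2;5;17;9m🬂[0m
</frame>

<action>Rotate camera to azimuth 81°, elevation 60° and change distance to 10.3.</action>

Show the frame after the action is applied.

<frame>
[38;2;13;29;22m[48;2;12;28;21m🬎[38;2;13;29;22m[48;2;12;28;21m🬎[38;2;13;29;22m[48;2;12;28;21m🬎[38;2;13;29;22m[48;2;12;28;21m🬎[38;2;13;29;22m[48;2;12;28;21m🬎[38;2;13;29;22m[48;2;12;28;21m🬎[38;2;13;29;22m[48;2;12;28;21m🬎[38;2;13;29;22m[48;2;12;28;21m🬎[38;2;13;29;22m[48;2;12;28;21m🬎[38;2;13;29;22m[48;2;12;28;21m🬎[38;2;13;29;22m[48;2;12;28;21m🬎[38;2;13;29;22m[48;2;12;28;21m🬎[0m
[38;2;12;27;20m[48;2;11;26;18m🬂[38;2;12;27;20m[48;2;11;26;18m🬂[38;2;12;27;20m[48;2;11;26;18m🬂[38;2;12;27;20m[48;2;11;26;18m🬂[38;2;11;26;19m[48;2;39;137;117m🬎[38;2;11;26;19m[48;2;39;137;117m🬎[38;2;11;26;19m[48;2;39;137;117m🬆[38;2;12;27;20m[48;2;39;137;117m🬂[38;2;12;27;20m[48;2;11;26;18m🬂[38;2;12;27;20m[48;2;11;26;18m🬂[38;2;12;27;20m[48;2;11;26;18m🬂[38;2;12;27;20m[48;2;11;26;18m🬂[0m
[38;2;10;24;17m[48;2;9;23;16m🬎[38;2;10;24;17m[48;2;9;23;16m🬎[38;2;10;24;17m[48;2;9;23;16m🬎[38;2;10;24;17m[48;2;9;23;16m🬎[38;2;39;137;117m[48;2;39;137;117m [38;2;39;137;117m[48;2;39;137;117m [38;2;39;137;117m[48;2;39;137;117m [38;2;39;137;117m[48;2;39;137;117m [38;2;39;137;117m[48;2;9;24;17m🬓[38;2;10;24;17m[48;2;9;23;16m🬎[38;2;10;24;17m[48;2;9;23;16m🬎[38;2;10;24;17m[48;2;9;23;16m🬎[0m
[38;2;9;23;15m[48;2;8;21;13m🬂[38;2;9;23;15m[48;2;8;21;13m🬂[38;2;9;23;15m[48;2;8;21;13m🬂[38;2;9;23;15m[48;2;8;21;13m🬂[38;2;37;131;112m[48;2;8;21;13m🬬[38;2;39;137;117m[48;2;31;109;94m🬎[38;2;39;137;117m[48;2;31;109;94m🬎[38;2;39;137;117m[48;2;31;109;94m🬂[38;2;33;118;101m[48;2;8;22;14m▌[38;2;9;23;15m[48;2;8;21;13m🬂[38;2;9;23;15m[48;2;8;21;13m🬂[38;2;9;23;15m[48;2;8;21;13m🬂[0m
[38;2;7;20;12m[48;2;6;19;11m🬎[38;2;7;20;12m[48;2;6;19;11m🬎[38;2;7;20;12m[48;2;6;19;11m🬎[38;2;7;20;12m[48;2;6;19;11m🬎[38;2;31;109;94m[48;2;6;19;11m🬉[38;2;31;109;94m[48;2;6;19;11m🬎[38;2;31;109;94m[48;2;6;19;11m🬎[38;2;31;109;94m[48;2;6;19;11m🬂[38;2;31;109;94m[48;2;6;19;11m🬀[38;2;7;20;12m[48;2;6;19;11m🬎[38;2;7;20;12m[48;2;6;19;11m🬎[38;2;7;20;12m[48;2;6;19;11m🬎[0m
[38;2;6;18;10m[48;2;5;17;9m🬂[38;2;6;18;10m[48;2;5;17;9m🬂[38;2;6;18;10m[48;2;5;17;9m🬂[38;2;6;18;10m[48;2;5;17;9m🬂[38;2;6;18;10m[48;2;5;17;9m🬂[38;2;6;18;10m[48;2;5;17;9m🬂[38;2;6;18;10m[48;2;5;17;9m🬂[38;2;6;18;10m[48;2;5;17;9m🬂[38;2;6;18;10m[48;2;5;17;9m🬂[38;2;6;18;10m[48;2;5;17;9m🬂[38;2;6;18;10m[48;2;5;17;9m🬂[38;2;6;18;10m[48;2;5;17;9m🬂[0m
</frame>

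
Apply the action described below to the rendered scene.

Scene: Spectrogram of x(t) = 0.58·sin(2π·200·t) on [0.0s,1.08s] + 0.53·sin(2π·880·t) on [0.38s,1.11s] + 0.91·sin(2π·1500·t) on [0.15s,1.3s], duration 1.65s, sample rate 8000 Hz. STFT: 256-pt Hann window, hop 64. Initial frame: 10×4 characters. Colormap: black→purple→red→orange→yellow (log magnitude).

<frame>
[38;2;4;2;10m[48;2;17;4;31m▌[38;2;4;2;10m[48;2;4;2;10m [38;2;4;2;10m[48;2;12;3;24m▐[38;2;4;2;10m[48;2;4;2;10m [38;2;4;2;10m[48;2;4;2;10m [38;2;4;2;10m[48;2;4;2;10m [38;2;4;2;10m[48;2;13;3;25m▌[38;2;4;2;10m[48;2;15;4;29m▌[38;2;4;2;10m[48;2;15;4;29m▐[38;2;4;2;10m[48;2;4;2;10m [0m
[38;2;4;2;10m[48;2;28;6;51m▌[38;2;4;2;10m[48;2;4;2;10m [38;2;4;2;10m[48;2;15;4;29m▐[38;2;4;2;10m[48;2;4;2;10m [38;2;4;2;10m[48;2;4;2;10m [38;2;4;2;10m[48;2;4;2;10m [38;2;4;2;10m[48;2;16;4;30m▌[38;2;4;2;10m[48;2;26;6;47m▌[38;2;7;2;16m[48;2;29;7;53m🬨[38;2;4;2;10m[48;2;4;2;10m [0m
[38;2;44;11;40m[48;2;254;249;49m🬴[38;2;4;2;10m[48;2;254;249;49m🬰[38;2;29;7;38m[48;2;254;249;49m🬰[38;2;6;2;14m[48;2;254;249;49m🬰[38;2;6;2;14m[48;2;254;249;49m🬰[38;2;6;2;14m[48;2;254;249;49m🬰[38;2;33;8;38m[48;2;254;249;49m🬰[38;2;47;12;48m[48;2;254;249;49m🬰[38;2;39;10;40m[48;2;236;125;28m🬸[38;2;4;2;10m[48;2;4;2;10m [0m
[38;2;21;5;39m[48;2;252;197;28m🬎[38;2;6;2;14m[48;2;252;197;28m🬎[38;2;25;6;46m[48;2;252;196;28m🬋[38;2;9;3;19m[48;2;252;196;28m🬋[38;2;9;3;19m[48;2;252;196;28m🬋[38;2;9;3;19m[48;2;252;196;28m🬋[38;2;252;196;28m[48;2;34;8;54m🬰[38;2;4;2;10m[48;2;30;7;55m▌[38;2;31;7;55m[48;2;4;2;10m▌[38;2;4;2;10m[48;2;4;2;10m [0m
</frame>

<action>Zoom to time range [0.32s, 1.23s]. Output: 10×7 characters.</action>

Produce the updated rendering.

<frame>
[38;2;5;2;12m[48;2;12;3;24m▌[38;2;4;2;10m[48;2;4;2;10m [38;2;4;2;10m[48;2;4;2;10m [38;2;4;2;10m[48;2;4;2;10m [38;2;4;2;10m[48;2;4;2;10m [38;2;4;2;10m[48;2;4;2;10m [38;2;4;2;10m[48;2;4;2;10m [38;2;4;2;10m[48;2;4;2;10m [38;2;4;2;10m[48;2;13;3;25m▌[38;2;7;2;15m[48;2;4;2;10m▌[0m
[38;2;5;2;12m[48;2;12;3;25m▌[38;2;4;2;10m[48;2;4;2;10m [38;2;4;2;10m[48;2;4;2;10m [38;2;4;2;10m[48;2;4;2;10m [38;2;4;2;10m[48;2;4;2;10m [38;2;4;2;10m[48;2;4;2;10m [38;2;4;2;10m[48;2;4;2;10m [38;2;4;2;10m[48;2;4;2;10m [38;2;4;2;10m[48;2;13;4;26m▌[38;2;4;2;10m[48;2;7;2;15m▐[0m
[38;2;5;2;13m[48;2;14;4;27m▌[38;2;4;2;10m[48;2;4;2;10m [38;2;4;2;10m[48;2;4;2;10m [38;2;4;2;10m[48;2;4;2;10m [38;2;4;2;10m[48;2;4;2;10m [38;2;4;2;10m[48;2;4;2;10m [38;2;4;2;10m[48;2;4;2;10m [38;2;4;2;10m[48;2;4;2;10m [38;2;4;2;10m[48;2;15;4;29m▌[38;2;4;2;10m[48;2;7;2;16m▐[0m
[38;2;6;2;14m[48;2;18;4;33m▌[38;2;4;2;10m[48;2;4;2;10m [38;2;4;2;10m[48;2;4;2;10m [38;2;4;2;10m[48;2;4;2;10m [38;2;4;2;10m[48;2;4;2;10m [38;2;4;2;10m[48;2;4;2;10m [38;2;4;2;10m[48;2;4;2;10m [38;2;4;2;10m[48;2;4;2;10m [38;2;4;2;10m[48;2;19;4;35m▌[38;2;4;2;10m[48;2;9;3;19m▐[0m
[38;2;252;217;36m[48;2;25;6;45m🬎[38;2;252;216;36m[48;2;4;2;10m🬎[38;2;252;216;36m[48;2;4;2;10m🬎[38;2;252;216;36m[48;2;4;2;10m🬎[38;2;252;216;36m[48;2;4;2;10m🬎[38;2;252;216;36m[48;2;4;2;10m🬎[38;2;252;216;36m[48;2;4;2;10m🬎[38;2;252;216;36m[48;2;4;2;10m🬎[38;2;252;217;36m[48;2;23;5;41m🬎[38;2;252;216;36m[48;2;12;3;23m🬎[0m
[38;2;252;196;28m[48;2;50;12;54m🬇[38;2;252;196;28m[48;2;11;3;22m🬋[38;2;252;196;28m[48;2;11;3;22m🬋[38;2;252;196;28m[48;2;11;3;22m🬋[38;2;252;196;28m[48;2;11;3;22m🬋[38;2;252;196;28m[48;2;11;3;22m🬋[38;2;252;196;28m[48;2;11;3;22m🬋[38;2;252;196;28m[48;2;11;3;22m🬋[38;2;252;196;28m[48;2;61;15;53m🬋[38;2;4;2;10m[48;2;40;9;70m▐[0m
[38;2;21;5;39m[48;2;251;190;25m🬂[38;2;5;2;13m[48;2;251;190;25m🬂[38;2;5;2;13m[48;2;251;190;25m🬂[38;2;5;2;13m[48;2;251;190;25m🬂[38;2;5;2;13m[48;2;251;190;25m🬂[38;2;5;2;13m[48;2;251;190;25m🬂[38;2;5;2;13m[48;2;251;190;25m🬂[38;2;5;2;13m[48;2;251;190;25m🬂[38;2;23;5;42m[48;2;251;188;24m🬂[38;2;13;3;26m[48;2;4;2;10m▌[0m
</frame>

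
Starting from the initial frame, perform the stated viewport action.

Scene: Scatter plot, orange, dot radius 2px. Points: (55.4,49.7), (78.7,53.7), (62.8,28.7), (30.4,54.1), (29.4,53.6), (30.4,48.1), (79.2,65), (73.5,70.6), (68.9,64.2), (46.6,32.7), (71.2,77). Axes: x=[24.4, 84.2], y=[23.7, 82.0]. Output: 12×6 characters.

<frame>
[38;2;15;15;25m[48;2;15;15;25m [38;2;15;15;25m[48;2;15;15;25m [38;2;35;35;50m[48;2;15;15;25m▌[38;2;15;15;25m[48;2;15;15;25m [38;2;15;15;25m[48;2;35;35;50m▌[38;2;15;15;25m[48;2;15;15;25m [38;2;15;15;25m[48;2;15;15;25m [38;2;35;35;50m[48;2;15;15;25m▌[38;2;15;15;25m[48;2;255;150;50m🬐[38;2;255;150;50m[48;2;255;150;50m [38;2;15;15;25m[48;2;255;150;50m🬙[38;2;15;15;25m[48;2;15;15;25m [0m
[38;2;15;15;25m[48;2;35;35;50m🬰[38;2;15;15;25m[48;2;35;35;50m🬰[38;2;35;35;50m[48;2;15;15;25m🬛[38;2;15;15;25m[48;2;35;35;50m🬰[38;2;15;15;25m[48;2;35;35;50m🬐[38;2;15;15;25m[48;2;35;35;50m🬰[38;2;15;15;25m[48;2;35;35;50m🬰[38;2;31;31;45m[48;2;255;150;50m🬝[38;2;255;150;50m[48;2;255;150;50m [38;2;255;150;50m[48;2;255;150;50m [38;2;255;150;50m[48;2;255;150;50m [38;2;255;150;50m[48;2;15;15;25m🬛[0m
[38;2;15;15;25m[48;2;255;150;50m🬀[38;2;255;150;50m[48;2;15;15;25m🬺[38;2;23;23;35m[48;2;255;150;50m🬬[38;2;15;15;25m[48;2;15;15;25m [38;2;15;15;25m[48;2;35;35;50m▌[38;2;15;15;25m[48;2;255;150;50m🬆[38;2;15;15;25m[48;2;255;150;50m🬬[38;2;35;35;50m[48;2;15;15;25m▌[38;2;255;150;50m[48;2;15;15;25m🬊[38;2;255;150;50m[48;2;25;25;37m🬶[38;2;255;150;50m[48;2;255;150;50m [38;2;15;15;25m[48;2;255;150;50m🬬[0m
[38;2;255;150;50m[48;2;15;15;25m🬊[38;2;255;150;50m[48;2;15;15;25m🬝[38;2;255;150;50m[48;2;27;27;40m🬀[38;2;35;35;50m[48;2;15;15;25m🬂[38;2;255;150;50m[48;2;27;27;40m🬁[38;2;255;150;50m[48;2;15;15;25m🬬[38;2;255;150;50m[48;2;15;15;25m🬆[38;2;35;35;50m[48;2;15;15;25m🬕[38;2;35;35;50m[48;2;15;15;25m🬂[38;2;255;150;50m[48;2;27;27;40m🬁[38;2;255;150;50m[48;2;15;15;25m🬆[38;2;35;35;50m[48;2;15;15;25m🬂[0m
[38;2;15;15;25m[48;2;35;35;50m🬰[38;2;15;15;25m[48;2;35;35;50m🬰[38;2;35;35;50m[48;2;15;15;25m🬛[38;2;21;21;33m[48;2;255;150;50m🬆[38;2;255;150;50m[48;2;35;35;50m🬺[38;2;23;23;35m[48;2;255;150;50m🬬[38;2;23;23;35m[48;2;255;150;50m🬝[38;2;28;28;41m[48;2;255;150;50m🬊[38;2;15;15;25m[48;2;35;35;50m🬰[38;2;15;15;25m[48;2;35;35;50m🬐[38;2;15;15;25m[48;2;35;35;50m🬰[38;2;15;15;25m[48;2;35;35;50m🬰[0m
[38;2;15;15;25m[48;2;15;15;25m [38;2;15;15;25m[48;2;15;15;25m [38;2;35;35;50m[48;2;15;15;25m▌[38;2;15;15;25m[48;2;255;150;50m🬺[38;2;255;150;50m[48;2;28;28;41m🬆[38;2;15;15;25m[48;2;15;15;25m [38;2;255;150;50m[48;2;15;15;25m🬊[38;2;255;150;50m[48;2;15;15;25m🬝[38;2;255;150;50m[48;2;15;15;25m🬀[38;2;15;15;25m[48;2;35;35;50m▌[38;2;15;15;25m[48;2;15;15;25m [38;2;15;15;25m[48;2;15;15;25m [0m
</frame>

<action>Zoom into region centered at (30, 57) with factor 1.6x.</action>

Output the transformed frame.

<frame>
[38;2;15;15;25m[48;2;15;15;25m [38;2;15;15;25m[48;2;15;15;25m [38;2;35;35;50m[48;2;15;15;25m▌[38;2;15;15;25m[48;2;15;15;25m [38;2;15;15;25m[48;2;35;35;50m▌[38;2;15;15;25m[48;2;15;15;25m [38;2;15;15;25m[48;2;15;15;25m [38;2;35;35;50m[48;2;15;15;25m▌[38;2;15;15;25m[48;2;15;15;25m [38;2;15;15;25m[48;2;35;35;50m▌[38;2;15;15;25m[48;2;15;15;25m [38;2;15;15;25m[48;2;15;15;25m [0m
[38;2;15;15;25m[48;2;35;35;50m🬰[38;2;15;15;25m[48;2;35;35;50m🬰[38;2;35;35;50m[48;2;15;15;25m🬛[38;2;15;15;25m[48;2;35;35;50m🬰[38;2;15;15;25m[48;2;35;35;50m🬐[38;2;15;15;25m[48;2;35;35;50m🬰[38;2;15;15;25m[48;2;35;35;50m🬰[38;2;35;35;50m[48;2;15;15;25m🬛[38;2;15;15;25m[48;2;35;35;50m🬰[38;2;15;15;25m[48;2;35;35;50m🬐[38;2;15;15;25m[48;2;35;35;50m🬰[38;2;15;15;25m[48;2;35;35;50m🬰[0m
[38;2;15;15;25m[48;2;15;15;25m [38;2;15;15;25m[48;2;15;15;25m [38;2;35;35;50m[48;2;15;15;25m▌[38;2;15;15;25m[48;2;15;15;25m [38;2;15;15;25m[48;2;35;35;50m▌[38;2;15;15;25m[48;2;255;150;50m🬆[38;2;15;15;25m[48;2;255;150;50m🬬[38;2;35;35;50m[48;2;15;15;25m▌[38;2;15;15;25m[48;2;15;15;25m [38;2;15;15;25m[48;2;35;35;50m▌[38;2;15;15;25m[48;2;15;15;25m [38;2;15;15;25m[48;2;15;15;25m [0m
[38;2;35;35;50m[48;2;15;15;25m🬂[38;2;35;35;50m[48;2;15;15;25m🬂[38;2;35;35;50m[48;2;15;15;25m🬕[38;2;35;35;50m[48;2;15;15;25m🬂[38;2;255;150;50m[48;2;25;25;37m🬉[38;2;255;150;50m[48;2;255;150;50m [38;2;255;150;50m[48;2;15;15;25m🬝[38;2;35;35;50m[48;2;15;15;25m🬕[38;2;35;35;50m[48;2;15;15;25m🬂[38;2;35;35;50m[48;2;15;15;25m🬨[38;2;35;35;50m[48;2;15;15;25m🬂[38;2;35;35;50m[48;2;15;15;25m🬂[0m
[38;2;15;15;25m[48;2;35;35;50m🬰[38;2;15;15;25m[48;2;35;35;50m🬰[38;2;35;35;50m[48;2;15;15;25m🬛[38;2;15;15;25m[48;2;35;35;50m🬰[38;2;27;27;40m[48;2;255;150;50m🬺[38;2;255;150;50m[48;2;15;15;25m🬬[38;2;255;150;50m[48;2;21;21;33m🬆[38;2;35;35;50m[48;2;15;15;25m🬛[38;2;15;15;25m[48;2;35;35;50m🬰[38;2;15;15;25m[48;2;35;35;50m🬐[38;2;15;15;25m[48;2;35;35;50m🬰[38;2;15;15;25m[48;2;35;35;50m🬰[0m
[38;2;15;15;25m[48;2;15;15;25m [38;2;15;15;25m[48;2;15;15;25m [38;2;35;35;50m[48;2;15;15;25m▌[38;2;15;15;25m[48;2;15;15;25m [38;2;15;15;25m[48;2;35;35;50m▌[38;2;15;15;25m[48;2;15;15;25m [38;2;15;15;25m[48;2;15;15;25m [38;2;35;35;50m[48;2;15;15;25m▌[38;2;15;15;25m[48;2;15;15;25m [38;2;15;15;25m[48;2;35;35;50m▌[38;2;15;15;25m[48;2;15;15;25m [38;2;15;15;25m[48;2;15;15;25m [0m
</frame>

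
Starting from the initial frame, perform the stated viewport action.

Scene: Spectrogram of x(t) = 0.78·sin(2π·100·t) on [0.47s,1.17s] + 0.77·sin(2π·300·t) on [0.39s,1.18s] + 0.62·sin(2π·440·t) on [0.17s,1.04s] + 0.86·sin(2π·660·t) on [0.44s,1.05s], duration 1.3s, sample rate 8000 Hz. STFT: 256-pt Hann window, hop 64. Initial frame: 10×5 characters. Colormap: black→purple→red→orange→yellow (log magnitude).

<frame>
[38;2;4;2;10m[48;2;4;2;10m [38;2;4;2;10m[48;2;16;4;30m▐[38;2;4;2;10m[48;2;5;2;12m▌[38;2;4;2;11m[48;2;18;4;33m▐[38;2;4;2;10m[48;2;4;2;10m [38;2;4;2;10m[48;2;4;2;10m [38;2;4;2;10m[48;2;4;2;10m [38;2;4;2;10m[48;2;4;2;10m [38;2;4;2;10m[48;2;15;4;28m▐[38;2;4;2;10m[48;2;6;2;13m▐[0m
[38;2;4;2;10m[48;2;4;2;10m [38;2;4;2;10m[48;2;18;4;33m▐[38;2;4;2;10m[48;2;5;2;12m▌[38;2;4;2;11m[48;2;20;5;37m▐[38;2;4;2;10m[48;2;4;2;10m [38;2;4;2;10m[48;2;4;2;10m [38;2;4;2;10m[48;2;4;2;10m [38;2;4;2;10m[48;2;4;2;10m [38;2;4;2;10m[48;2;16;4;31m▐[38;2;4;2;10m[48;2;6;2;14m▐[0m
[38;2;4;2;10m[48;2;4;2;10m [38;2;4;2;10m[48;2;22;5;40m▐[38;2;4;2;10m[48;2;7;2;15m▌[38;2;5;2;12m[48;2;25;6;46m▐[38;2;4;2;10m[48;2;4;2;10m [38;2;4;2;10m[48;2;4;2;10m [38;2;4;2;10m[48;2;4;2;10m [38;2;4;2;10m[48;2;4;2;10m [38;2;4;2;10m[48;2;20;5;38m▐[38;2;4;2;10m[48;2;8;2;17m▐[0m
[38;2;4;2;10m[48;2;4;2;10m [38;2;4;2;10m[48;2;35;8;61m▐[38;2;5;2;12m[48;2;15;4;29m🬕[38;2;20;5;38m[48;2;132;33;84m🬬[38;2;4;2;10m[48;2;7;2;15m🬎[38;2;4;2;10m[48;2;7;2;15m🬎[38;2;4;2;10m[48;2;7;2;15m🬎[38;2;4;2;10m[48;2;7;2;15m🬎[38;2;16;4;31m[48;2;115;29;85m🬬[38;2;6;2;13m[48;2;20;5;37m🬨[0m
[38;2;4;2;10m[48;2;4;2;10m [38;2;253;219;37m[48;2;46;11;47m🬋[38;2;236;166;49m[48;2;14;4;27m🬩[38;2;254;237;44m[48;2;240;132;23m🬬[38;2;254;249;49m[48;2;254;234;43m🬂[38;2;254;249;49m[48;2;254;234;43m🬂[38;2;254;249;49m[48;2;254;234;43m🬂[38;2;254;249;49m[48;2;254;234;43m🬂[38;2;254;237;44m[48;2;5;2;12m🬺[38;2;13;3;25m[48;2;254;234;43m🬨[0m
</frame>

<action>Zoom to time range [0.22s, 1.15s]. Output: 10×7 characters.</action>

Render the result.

<frame>
[38;2;4;2;10m[48;2;4;2;10m [38;2;4;2;10m[48;2;6;2;13m▌[38;2;4;2;11m[48;2;16;4;30m▐[38;2;4;2;10m[48;2;4;2;10m [38;2;4;2;10m[48;2;4;2;10m [38;2;4;2;10m[48;2;4;2;10m [38;2;4;2;10m[48;2;4;2;10m [38;2;4;2;10m[48;2;4;2;10m [38;2;4;2;10m[48;2;5;2;12m▌[38;2;15;4;29m[48;2;4;2;10m▌[0m
[38;2;4;2;10m[48;2;4;2;10m [38;2;4;2;10m[48;2;6;2;13m▌[38;2;4;2;11m[48;2;16;4;31m▐[38;2;4;2;10m[48;2;4;2;10m [38;2;4;2;10m[48;2;4;2;10m [38;2;4;2;10m[48;2;4;2;10m [38;2;4;2;10m[48;2;4;2;10m [38;2;4;2;10m[48;2;4;2;10m [38;2;4;2;10m[48;2;5;2;12m▌[38;2;4;2;10m[48;2;15;4;30m▐[0m
[38;2;4;2;10m[48;2;4;2;10m [38;2;4;2;10m[48;2;6;2;14m▌[38;2;4;2;11m[48;2;18;4;34m▐[38;2;4;2;10m[48;2;4;2;10m [38;2;4;2;10m[48;2;4;2;10m [38;2;4;2;10m[48;2;4;2;10m [38;2;4;2;10m[48;2;4;2;10m [38;2;4;2;10m[48;2;4;2;10m [38;2;4;2;10m[48;2;5;2;12m▌[38;2;4;2;10m[48;2;17;4;33m▐[0m
[38;2;4;2;10m[48;2;4;2;10m [38;2;4;2;10m[48;2;8;2;17m▌[38;2;5;2;12m[48;2;22;5;41m▐[38;2;4;2;10m[48;2;4;2;10m [38;2;4;2;10m[48;2;4;2;10m [38;2;4;2;10m[48;2;4;2;10m [38;2;4;2;10m[48;2;4;2;10m [38;2;4;2;10m[48;2;4;2;10m [38;2;4;2;10m[48;2;6;2;13m▌[38;2;4;2;10m[48;2;21;5;39m▐[0m
[38;2;4;2;10m[48;2;4;2;10m [38;2;4;2;10m[48;2;11;3;23m▌[38;2;6;2;14m[48;2;32;7;57m▐[38;2;4;2;10m[48;2;4;2;10m [38;2;4;2;10m[48;2;4;2;10m [38;2;4;2;10m[48;2;4;2;10m [38;2;4;2;10m[48;2;4;2;10m [38;2;4;2;10m[48;2;4;2;10m [38;2;4;2;10m[48;2;6;2;15m▌[38;2;4;2;10m[48;2;31;7;56m▐[0m
[38;2;4;2;10m[48;2;5;2;12m🬎[38;2;7;2;16m[48;2;32;7;56m🬕[38;2;52;13;52m[48;2;254;248;49m🬎[38;2;7;2;15m[48;2;254;249;49m🬎[38;2;7;2;15m[48;2;254;249;49m🬎[38;2;7;2;15m[48;2;254;249;49m🬎[38;2;7;2;15m[48;2;254;249;49m🬎[38;2;7;2;15m[48;2;254;249;49m🬎[38;2;9;3;19m[48;2;254;249;49m🬎[38;2;40;10;38m[48;2;254;246;48m🬬[0m
[38;2;253;219;37m[48;2;12;3;23m🬂[38;2;253;224;39m[48;2;65;17;42m🬊[38;2;42;10;74m[48;2;253;228;41m🬏[38;2;253;219;37m[48;2;254;234;43m🬂[38;2;253;219;37m[48;2;254;234;43m🬂[38;2;253;219;37m[48;2;253;234;43m🬂[38;2;253;219;37m[48;2;254;234;43m🬂[38;2;253;219;37m[48;2;254;234;43m🬂[38;2;253;219;37m[48;2;254;234;43m🬂[38;2;21;5;38m[48;2;253;225;39m🬁[0m
</frame>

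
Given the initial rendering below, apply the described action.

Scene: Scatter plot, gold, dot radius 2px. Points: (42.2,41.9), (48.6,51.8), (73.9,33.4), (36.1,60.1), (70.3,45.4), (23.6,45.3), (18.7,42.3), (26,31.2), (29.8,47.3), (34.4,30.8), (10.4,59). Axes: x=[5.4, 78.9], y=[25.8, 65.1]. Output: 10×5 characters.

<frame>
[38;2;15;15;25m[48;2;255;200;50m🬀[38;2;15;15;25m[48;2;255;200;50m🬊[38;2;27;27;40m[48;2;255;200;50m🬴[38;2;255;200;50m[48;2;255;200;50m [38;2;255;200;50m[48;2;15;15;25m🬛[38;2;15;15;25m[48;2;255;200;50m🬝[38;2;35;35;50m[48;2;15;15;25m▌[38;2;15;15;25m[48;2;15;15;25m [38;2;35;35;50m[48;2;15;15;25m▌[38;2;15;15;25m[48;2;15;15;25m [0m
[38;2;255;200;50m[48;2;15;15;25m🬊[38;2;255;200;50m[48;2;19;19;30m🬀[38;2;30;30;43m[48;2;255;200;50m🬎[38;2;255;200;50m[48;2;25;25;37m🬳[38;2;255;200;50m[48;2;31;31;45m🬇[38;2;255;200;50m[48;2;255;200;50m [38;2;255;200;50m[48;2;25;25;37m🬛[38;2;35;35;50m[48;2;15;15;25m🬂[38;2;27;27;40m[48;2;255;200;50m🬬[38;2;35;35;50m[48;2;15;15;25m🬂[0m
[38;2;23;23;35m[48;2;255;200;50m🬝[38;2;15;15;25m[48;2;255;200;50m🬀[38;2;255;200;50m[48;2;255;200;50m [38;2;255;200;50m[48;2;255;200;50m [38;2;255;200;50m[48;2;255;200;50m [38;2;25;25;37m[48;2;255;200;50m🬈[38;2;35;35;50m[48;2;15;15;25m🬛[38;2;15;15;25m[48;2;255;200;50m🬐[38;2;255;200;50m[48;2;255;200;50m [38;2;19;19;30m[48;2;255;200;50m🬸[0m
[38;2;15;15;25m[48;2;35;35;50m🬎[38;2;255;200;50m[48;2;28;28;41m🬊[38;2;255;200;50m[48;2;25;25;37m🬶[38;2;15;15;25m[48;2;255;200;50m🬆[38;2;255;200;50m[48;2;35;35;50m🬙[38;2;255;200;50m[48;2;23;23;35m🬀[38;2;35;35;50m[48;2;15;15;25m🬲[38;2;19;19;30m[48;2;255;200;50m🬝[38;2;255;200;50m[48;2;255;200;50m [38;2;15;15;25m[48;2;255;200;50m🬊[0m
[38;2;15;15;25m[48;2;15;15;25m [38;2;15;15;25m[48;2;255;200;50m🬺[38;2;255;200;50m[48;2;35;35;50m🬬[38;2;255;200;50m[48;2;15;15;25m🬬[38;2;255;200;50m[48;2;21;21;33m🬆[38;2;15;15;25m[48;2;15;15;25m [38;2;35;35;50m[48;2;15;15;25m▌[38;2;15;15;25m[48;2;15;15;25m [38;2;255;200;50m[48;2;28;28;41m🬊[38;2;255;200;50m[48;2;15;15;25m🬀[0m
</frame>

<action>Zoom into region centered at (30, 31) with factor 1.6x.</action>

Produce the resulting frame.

<frame>
[38;2;15;15;25m[48;2;15;15;25m [38;2;255;200;50m[48;2;15;15;25m🬊[38;2;255;200;50m[48;2;15;15;25m🬝[38;2;255;200;50m[48;2;15;15;25m🬀[38;2;35;35;50m[48;2;15;15;25m▌[38;2;15;15;25m[48;2;15;15;25m [38;2;255;200;50m[48;2;28;28;41m🬊[38;2;255;200;50m[48;2;15;15;25m🬝[38;2;255;200;50m[48;2;23;23;35m🬀[38;2;15;15;25m[48;2;15;15;25m [0m
[38;2;35;35;50m[48;2;15;15;25m🬂[38;2;35;35;50m[48;2;15;15;25m🬂[38;2;35;35;50m[48;2;15;15;25m🬕[38;2;28;28;41m[48;2;255;200;50m🬆[38;2;27;27;40m[48;2;255;200;50m🬬[38;2;23;23;35m[48;2;255;200;50m🬝[38;2;35;35;50m[48;2;15;15;25m🬕[38;2;35;35;50m[48;2;15;15;25m🬂[38;2;35;35;50m[48;2;15;15;25m🬕[38;2;35;35;50m[48;2;15;15;25m🬂[0m
[38;2;15;15;25m[48;2;35;35;50m🬰[38;2;15;15;25m[48;2;35;35;50m🬰[38;2;255;200;50m[48;2;31;31;45m🬁[38;2;255;200;50m[48;2;15;15;25m🬬[38;2;255;200;50m[48;2;25;25;37m🬎[38;2;255;200;50m[48;2;255;200;50m [38;2;255;200;50m[48;2;15;15;25m🬛[38;2;15;15;25m[48;2;35;35;50m🬰[38;2;35;35;50m[48;2;15;15;25m🬛[38;2;15;15;25m[48;2;35;35;50m🬰[0m
[38;2;15;15;25m[48;2;35;35;50m🬎[38;2;15;15;25m[48;2;35;35;50m🬎[38;2;35;35;50m[48;2;15;15;25m🬲[38;2;15;15;25m[48;2;35;35;50m🬎[38;2;35;35;50m[48;2;15;15;25m🬲[38;2;23;23;35m[48;2;255;200;50m🬺[38;2;35;35;50m[48;2;15;15;25m🬲[38;2;15;15;25m[48;2;35;35;50m🬎[38;2;35;35;50m[48;2;15;15;25m🬲[38;2;15;15;25m[48;2;35;35;50m🬎[0m
[38;2;15;15;25m[48;2;15;15;25m [38;2;15;15;25m[48;2;15;15;25m [38;2;35;35;50m[48;2;15;15;25m▌[38;2;15;15;25m[48;2;15;15;25m [38;2;35;35;50m[48;2;15;15;25m▌[38;2;15;15;25m[48;2;15;15;25m [38;2;35;35;50m[48;2;15;15;25m▌[38;2;15;15;25m[48;2;15;15;25m [38;2;35;35;50m[48;2;15;15;25m▌[38;2;15;15;25m[48;2;15;15;25m [0m
</frame>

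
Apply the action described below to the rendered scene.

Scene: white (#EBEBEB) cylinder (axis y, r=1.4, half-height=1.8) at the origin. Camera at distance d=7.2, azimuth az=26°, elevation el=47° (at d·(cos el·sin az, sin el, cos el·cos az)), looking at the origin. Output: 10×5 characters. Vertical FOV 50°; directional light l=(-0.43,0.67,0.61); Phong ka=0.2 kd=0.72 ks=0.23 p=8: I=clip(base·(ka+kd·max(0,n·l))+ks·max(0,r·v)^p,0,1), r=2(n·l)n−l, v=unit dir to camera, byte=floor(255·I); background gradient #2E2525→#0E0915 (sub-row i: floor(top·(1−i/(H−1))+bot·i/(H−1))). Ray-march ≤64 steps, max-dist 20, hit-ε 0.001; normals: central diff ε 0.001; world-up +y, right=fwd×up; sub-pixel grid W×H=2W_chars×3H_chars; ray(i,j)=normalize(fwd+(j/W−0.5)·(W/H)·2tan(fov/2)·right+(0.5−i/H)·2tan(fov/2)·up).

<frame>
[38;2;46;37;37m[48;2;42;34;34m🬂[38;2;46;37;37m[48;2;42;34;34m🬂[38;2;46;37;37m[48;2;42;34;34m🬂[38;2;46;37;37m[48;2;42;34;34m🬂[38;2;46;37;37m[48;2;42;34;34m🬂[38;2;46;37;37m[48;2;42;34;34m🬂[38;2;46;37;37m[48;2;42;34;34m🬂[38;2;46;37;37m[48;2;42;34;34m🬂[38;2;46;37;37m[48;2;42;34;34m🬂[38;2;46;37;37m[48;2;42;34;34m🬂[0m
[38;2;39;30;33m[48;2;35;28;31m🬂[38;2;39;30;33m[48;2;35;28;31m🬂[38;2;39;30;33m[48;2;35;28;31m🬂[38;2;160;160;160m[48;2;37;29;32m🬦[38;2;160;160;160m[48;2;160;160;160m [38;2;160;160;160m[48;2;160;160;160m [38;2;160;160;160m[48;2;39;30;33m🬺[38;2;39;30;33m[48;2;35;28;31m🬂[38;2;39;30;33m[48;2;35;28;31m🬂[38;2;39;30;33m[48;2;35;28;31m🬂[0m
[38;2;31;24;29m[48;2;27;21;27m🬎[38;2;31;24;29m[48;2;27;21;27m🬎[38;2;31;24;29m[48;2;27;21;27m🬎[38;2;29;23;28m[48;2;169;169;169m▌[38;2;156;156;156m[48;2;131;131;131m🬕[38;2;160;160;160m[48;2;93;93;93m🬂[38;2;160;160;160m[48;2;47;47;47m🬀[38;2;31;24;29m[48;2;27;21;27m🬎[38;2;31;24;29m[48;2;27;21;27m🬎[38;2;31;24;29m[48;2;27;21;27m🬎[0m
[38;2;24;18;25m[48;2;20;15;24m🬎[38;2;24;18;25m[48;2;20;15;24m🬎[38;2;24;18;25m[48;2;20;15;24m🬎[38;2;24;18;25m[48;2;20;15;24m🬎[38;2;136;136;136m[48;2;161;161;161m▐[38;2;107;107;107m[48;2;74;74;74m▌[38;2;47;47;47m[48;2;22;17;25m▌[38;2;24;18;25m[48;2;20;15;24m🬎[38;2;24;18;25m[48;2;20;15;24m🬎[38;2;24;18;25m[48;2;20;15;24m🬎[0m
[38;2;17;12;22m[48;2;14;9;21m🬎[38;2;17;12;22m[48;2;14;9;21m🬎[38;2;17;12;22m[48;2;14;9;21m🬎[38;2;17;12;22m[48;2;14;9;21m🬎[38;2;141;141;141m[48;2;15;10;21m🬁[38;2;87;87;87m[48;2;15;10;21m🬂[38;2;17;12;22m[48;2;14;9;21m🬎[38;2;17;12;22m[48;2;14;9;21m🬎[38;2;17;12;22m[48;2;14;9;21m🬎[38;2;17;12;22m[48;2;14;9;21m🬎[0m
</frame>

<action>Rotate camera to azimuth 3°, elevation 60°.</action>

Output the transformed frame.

<frame>
[38;2;46;37;37m[48;2;42;34;34m🬂[38;2;46;37;37m[48;2;42;34;34m🬂[38;2;46;37;37m[48;2;42;34;34m🬂[38;2;46;37;37m[48;2;42;34;34m🬂[38;2;46;37;37m[48;2;42;34;34m🬂[38;2;46;37;37m[48;2;42;34;34m🬂[38;2;46;37;37m[48;2;42;34;34m🬂[38;2;46;37;37m[48;2;42;34;34m🬂[38;2;46;37;37m[48;2;42;34;34m🬂[38;2;46;37;37m[48;2;42;34;34m🬂[0m
[38;2;39;30;33m[48;2;35;28;31m🬂[38;2;39;30;33m[48;2;35;28;31m🬂[38;2;39;30;33m[48;2;35;28;31m🬂[38;2;38;29;32m[48;2;165;165;165m🬆[38;2;160;160;160m[48;2;160;160;160m [38;2;160;160;160m[48;2;160;160;160m [38;2;160;160;160m[48;2;39;30;33m🬺[38;2;137;137;137m[48;2;36;29;32m🬏[38;2;39;30;33m[48;2;35;28;31m🬂[38;2;39;30;33m[48;2;35;28;31m🬂[0m
[38;2;31;24;29m[48;2;27;21;27m🬎[38;2;31;24;29m[48;2;27;21;27m🬎[38;2;31;24;29m[48;2;27;21;27m🬎[38;2;29;23;28m[48;2;163;163;163m▌[38;2;160;160;160m[48;2;160;160;160m [38;2;160;160;160m[48;2;160;160;160m [38;2;160;160;160m[48;2;53;53;53m🬝[38;2;31;24;29m[48;2;27;21;27m🬎[38;2;31;24;29m[48;2;27;21;27m🬎[38;2;31;24;29m[48;2;27;21;27m🬎[0m
[38;2;24;18;25m[48;2;20;15;24m🬎[38;2;24;18;25m[48;2;20;15;24m🬎[38;2;24;18;25m[48;2;20;15;24m🬎[38;2;24;18;25m[48;2;20;15;24m🬎[38;2;167;167;167m[48;2;20;15;24m🬬[38;2;146;146;146m[48;2;120;120;120m▌[38;2;86;86;86m[48;2;22;16;24m🬄[38;2;24;18;25m[48;2;20;15;24m🬎[38;2;24;18;25m[48;2;20;15;24m🬎[38;2;24;18;25m[48;2;20;15;24m🬎[0m
[38;2;17;12;22m[48;2;14;9;21m🬎[38;2;17;12;22m[48;2;14;9;21m🬎[38;2;17;12;22m[48;2;14;9;21m🬎[38;2;17;12;22m[48;2;14;9;21m🬎[38;2;17;12;22m[48;2;14;9;21m🬎[38;2;17;12;22m[48;2;14;9;21m🬎[38;2;17;12;22m[48;2;14;9;21m🬎[38;2;17;12;22m[48;2;14;9;21m🬎[38;2;17;12;22m[48;2;14;9;21m🬎[38;2;17;12;22m[48;2;14;9;21m🬎[0m
</frame>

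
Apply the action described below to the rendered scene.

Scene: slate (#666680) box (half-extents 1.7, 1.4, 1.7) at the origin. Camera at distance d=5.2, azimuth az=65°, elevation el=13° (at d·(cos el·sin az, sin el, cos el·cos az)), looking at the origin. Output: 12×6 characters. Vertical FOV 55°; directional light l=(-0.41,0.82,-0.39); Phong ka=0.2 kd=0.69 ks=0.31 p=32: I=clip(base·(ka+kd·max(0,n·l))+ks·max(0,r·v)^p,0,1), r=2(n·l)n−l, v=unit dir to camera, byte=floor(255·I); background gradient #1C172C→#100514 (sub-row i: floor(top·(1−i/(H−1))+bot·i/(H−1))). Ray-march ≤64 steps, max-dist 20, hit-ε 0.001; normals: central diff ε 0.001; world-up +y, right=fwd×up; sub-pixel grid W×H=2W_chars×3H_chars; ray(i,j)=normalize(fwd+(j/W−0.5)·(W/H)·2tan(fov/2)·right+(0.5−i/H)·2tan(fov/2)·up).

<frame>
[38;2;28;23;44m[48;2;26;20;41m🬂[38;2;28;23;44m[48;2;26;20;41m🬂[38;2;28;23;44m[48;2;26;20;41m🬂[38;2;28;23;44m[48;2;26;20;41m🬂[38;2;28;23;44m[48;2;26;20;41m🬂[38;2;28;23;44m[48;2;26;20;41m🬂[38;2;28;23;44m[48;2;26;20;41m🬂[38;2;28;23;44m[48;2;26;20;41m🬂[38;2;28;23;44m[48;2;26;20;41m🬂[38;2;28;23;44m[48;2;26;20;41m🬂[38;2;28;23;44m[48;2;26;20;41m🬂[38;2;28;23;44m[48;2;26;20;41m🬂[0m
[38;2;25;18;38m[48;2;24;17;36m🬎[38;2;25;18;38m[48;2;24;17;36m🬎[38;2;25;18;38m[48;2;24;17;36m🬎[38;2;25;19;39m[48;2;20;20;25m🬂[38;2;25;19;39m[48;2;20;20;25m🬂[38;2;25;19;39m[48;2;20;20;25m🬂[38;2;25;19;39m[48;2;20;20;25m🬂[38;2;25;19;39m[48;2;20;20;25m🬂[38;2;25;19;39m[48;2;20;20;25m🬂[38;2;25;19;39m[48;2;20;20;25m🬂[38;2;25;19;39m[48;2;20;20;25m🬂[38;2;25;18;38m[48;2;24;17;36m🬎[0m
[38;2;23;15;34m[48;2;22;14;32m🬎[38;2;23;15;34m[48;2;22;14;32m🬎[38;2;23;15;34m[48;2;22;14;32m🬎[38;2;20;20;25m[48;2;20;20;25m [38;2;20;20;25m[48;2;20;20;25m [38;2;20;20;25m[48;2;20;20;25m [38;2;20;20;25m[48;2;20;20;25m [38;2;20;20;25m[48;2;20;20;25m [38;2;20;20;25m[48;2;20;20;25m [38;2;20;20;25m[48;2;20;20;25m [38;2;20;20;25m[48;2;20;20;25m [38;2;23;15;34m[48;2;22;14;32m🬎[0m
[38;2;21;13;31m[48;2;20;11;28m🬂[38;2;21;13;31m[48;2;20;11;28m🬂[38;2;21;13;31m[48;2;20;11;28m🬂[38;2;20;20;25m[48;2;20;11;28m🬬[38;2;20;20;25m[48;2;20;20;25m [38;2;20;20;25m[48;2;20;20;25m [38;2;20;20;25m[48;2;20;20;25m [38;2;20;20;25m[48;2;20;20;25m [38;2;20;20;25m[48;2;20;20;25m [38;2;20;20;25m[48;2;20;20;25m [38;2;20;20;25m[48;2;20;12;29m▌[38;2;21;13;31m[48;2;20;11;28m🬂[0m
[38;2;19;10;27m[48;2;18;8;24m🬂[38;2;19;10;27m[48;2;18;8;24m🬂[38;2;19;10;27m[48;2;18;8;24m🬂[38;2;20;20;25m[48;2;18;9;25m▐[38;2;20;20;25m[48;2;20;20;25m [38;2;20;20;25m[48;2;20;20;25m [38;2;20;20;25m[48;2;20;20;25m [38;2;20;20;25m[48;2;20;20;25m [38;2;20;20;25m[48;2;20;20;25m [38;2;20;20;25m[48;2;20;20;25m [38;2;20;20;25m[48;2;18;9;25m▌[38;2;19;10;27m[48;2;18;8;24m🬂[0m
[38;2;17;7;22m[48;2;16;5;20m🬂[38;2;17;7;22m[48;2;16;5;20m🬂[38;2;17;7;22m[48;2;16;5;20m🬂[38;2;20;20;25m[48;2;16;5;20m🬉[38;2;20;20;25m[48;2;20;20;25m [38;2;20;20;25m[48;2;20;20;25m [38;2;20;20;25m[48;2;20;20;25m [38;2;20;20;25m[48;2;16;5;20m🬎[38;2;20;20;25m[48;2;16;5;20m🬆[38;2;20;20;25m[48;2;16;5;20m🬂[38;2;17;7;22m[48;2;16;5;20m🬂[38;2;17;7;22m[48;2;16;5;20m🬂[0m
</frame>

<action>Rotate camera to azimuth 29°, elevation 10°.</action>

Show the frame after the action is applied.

<frame>
[38;2;28;23;44m[48;2;26;20;41m🬂[38;2;28;23;44m[48;2;26;20;41m🬂[38;2;28;23;44m[48;2;26;20;41m🬂[38;2;28;23;44m[48;2;26;20;41m🬂[38;2;28;23;44m[48;2;26;20;41m🬂[38;2;28;23;44m[48;2;26;20;41m🬂[38;2;28;23;44m[48;2;26;20;41m🬂[38;2;28;23;44m[48;2;26;20;41m🬂[38;2;28;23;44m[48;2;26;20;41m🬂[38;2;28;23;44m[48;2;26;20;41m🬂[38;2;28;23;44m[48;2;26;20;41m🬂[38;2;28;23;44m[48;2;26;20;41m🬂[0m
[38;2;25;18;38m[48;2;24;17;36m🬎[38;2;24;18;38m[48;2;20;20;25m🬕[38;2;25;19;39m[48;2;20;20;25m🬂[38;2;25;19;39m[48;2;20;20;25m🬂[38;2;25;19;39m[48;2;20;20;25m🬂[38;2;25;19;39m[48;2;20;20;25m🬂[38;2;25;19;39m[48;2;20;20;25m🬀[38;2;20;20;25m[48;2;20;20;25m [38;2;20;20;25m[48;2;25;19;39m🬺[38;2;25;18;38m[48;2;20;20;25m🬊[38;2;25;18;38m[48;2;24;17;36m🬎[38;2;25;18;38m[48;2;24;17;36m🬎[0m
[38;2;23;15;34m[48;2;22;14;32m🬎[38;2;22;14;33m[48;2;20;20;25m🬲[38;2;20;20;25m[48;2;20;20;25m [38;2;20;20;25m[48;2;20;20;25m [38;2;20;20;25m[48;2;20;20;25m [38;2;20;20;25m[48;2;20;20;25m [38;2;20;20;25m[48;2;20;20;25m [38;2;20;20;25m[48;2;20;20;25m [38;2;20;20;25m[48;2;20;20;25m [38;2;20;20;25m[48;2;22;14;33m🬕[38;2;23;15;34m[48;2;22;14;32m🬎[38;2;23;15;34m[48;2;22;14;32m🬎[0m
[38;2;21;13;31m[48;2;20;11;28m🬂[38;2;21;13;31m[48;2;20;11;28m🬂[38;2;20;20;25m[48;2;20;20;25m [38;2;20;20;25m[48;2;20;20;25m [38;2;20;20;25m[48;2;20;20;25m [38;2;20;20;25m[48;2;20;20;25m [38;2;20;20;25m[48;2;20;20;25m [38;2;20;20;25m[48;2;20;20;25m [38;2;20;20;25m[48;2;20;20;25m [38;2;20;20;25m[48;2;20;12;29m▌[38;2;21;13;31m[48;2;20;11;28m🬂[38;2;21;13;31m[48;2;20;11;28m🬂[0m
[38;2;19;10;27m[48;2;18;8;24m🬂[38;2;19;10;27m[48;2;18;8;24m🬂[38;2;20;20;25m[48;2;20;20;25m [38;2;20;20;25m[48;2;20;20;25m [38;2;20;20;25m[48;2;20;20;25m [38;2;20;20;25m[48;2;20;20;25m [38;2;20;20;25m[48;2;20;20;25m [38;2;20;20;25m[48;2;20;20;25m [38;2;20;20;25m[48;2;20;20;25m [38;2;20;20;25m[48;2;18;8;25m🬄[38;2;19;10;27m[48;2;18;8;24m🬂[38;2;19;10;27m[48;2;18;8;24m🬂[0m
[38;2;17;7;22m[48;2;16;5;20m🬂[38;2;17;7;22m[48;2;16;5;20m🬂[38;2;17;7;22m[48;2;16;5;20m🬂[38;2;20;20;25m[48;2;16;5;20m🬂[38;2;20;20;25m[48;2;16;5;20m🬊[38;2;20;20;25m[48;2;16;5;20m🬬[38;2;20;20;25m[48;2;20;20;25m [38;2;20;20;25m[48;2;20;20;25m [38;2;20;20;25m[48;2;16;5;20m🬕[38;2;17;7;22m[48;2;16;5;20m🬂[38;2;17;7;22m[48;2;16;5;20m🬂[38;2;17;7;22m[48;2;16;5;20m🬂[0m
</frame>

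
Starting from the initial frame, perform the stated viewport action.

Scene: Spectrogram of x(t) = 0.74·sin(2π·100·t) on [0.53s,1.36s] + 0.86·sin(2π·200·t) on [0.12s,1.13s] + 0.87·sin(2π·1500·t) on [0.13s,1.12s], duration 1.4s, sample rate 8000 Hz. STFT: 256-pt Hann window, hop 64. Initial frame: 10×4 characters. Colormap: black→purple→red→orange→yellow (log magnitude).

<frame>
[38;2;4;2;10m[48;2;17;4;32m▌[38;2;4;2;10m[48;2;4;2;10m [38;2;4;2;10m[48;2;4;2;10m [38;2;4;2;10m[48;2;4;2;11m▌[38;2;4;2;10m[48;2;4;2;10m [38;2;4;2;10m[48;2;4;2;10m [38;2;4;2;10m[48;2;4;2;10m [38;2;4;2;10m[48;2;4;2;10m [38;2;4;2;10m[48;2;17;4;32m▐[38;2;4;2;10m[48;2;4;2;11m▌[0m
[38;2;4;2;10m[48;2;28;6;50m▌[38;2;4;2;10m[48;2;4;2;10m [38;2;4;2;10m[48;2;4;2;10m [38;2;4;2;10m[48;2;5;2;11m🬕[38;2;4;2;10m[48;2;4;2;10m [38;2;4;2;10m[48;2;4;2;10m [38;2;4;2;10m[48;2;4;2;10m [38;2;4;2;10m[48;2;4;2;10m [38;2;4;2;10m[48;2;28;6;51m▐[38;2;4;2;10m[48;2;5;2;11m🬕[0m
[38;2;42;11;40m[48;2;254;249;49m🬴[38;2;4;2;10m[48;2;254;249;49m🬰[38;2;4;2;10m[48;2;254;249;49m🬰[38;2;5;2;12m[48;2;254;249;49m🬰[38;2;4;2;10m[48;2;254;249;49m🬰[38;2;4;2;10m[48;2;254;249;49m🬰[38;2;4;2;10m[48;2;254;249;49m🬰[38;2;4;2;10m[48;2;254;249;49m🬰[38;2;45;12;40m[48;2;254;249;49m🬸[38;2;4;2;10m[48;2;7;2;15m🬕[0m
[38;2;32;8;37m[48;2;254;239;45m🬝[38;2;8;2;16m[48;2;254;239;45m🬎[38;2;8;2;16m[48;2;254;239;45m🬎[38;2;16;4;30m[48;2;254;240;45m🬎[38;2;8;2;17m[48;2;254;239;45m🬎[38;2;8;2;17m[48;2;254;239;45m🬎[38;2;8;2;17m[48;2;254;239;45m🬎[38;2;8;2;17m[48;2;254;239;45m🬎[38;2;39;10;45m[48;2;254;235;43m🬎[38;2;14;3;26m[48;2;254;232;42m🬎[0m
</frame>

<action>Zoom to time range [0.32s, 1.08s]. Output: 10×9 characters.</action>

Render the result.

<frame>
[38;2;4;2;10m[48;2;4;2;10m [38;2;4;2;10m[48;2;4;2;10m [38;2;4;2;10m[48;2;4;2;11m▌[38;2;4;2;10m[48;2;4;2;10m [38;2;4;2;10m[48;2;4;2;10m [38;2;4;2;10m[48;2;4;2;10m [38;2;4;2;10m[48;2;4;2;10m [38;2;4;2;10m[48;2;4;2;10m [38;2;4;2;10m[48;2;4;2;10m [38;2;4;2;10m[48;2;4;2;10m [0m
[38;2;4;2;10m[48;2;4;2;10m [38;2;4;2;10m[48;2;4;2;10m [38;2;4;2;10m[48;2;4;2;11m▌[38;2;4;2;10m[48;2;4;2;10m [38;2;4;2;10m[48;2;4;2;10m [38;2;4;2;10m[48;2;4;2;10m [38;2;4;2;10m[48;2;4;2;10m [38;2;4;2;10m[48;2;4;2;10m [38;2;4;2;10m[48;2;4;2;10m [38;2;4;2;10m[48;2;4;2;10m [0m
[38;2;4;2;10m[48;2;4;2;10m [38;2;4;2;10m[48;2;4;2;10m [38;2;4;2;10m[48;2;4;2;11m▌[38;2;4;2;10m[48;2;4;2;10m [38;2;4;2;10m[48;2;4;2;10m [38;2;4;2;10m[48;2;4;2;10m [38;2;4;2;10m[48;2;4;2;10m [38;2;4;2;10m[48;2;4;2;10m [38;2;4;2;10m[48;2;4;2;10m [38;2;4;2;10m[48;2;4;2;10m [0m
[38;2;4;2;10m[48;2;4;2;10m [38;2;4;2;10m[48;2;4;2;10m [38;2;4;2;10m[48;2;5;2;11m🬕[38;2;4;2;10m[48;2;4;2;10m [38;2;4;2;10m[48;2;4;2;10m [38;2;4;2;10m[48;2;4;2;10m [38;2;4;2;10m[48;2;4;2;10m [38;2;4;2;10m[48;2;4;2;10m [38;2;4;2;10m[48;2;4;2;10m [38;2;4;2;10m[48;2;4;2;10m [0m
[38;2;4;2;10m[48;2;4;2;10m [38;2;4;2;10m[48;2;4;2;10m [38;2;4;2;10m[48;2;5;2;12m▌[38;2;4;2;10m[48;2;4;2;10m [38;2;4;2;10m[48;2;4;2;10m [38;2;4;2;10m[48;2;4;2;10m [38;2;4;2;10m[48;2;4;2;10m [38;2;4;2;10m[48;2;4;2;10m [38;2;4;2;10m[48;2;4;2;10m [38;2;4;2;10m[48;2;4;2;10m [0m
[38;2;4;2;10m[48;2;252;216;36m🬂[38;2;4;2;10m[48;2;252;216;36m🬂[38;2;5;2;11m[48;2;252;216;36m🬂[38;2;4;2;10m[48;2;252;216;36m🬂[38;2;4;2;10m[48;2;252;216;36m🬂[38;2;4;2;10m[48;2;252;216;36m🬂[38;2;4;2;10m[48;2;252;216;36m🬂[38;2;4;2;10m[48;2;252;216;36m🬂[38;2;4;2;10m[48;2;252;216;36m🬂[38;2;4;2;10m[48;2;252;216;36m🬂[0m
[38;2;4;2;10m[48;2;4;2;10m [38;2;4;2;10m[48;2;4;2;10m [38;2;4;2;10m[48;2;7;2;16m▌[38;2;4;2;10m[48;2;4;2;10m [38;2;4;2;10m[48;2;4;2;10m [38;2;4;2;10m[48;2;4;2;10m [38;2;4;2;10m[48;2;4;2;10m [38;2;4;2;10m[48;2;4;2;10m [38;2;4;2;10m[48;2;4;2;10m [38;2;4;2;10m[48;2;4;2;10m [0m
[38;2;4;2;10m[48;2;5;2;12m🬎[38;2;4;2;10m[48;2;5;2;12m🬎[38;2;6;2;13m[48;2;18;4;33m🬕[38;2;4;2;10m[48;2;5;2;12m🬎[38;2;4;2;10m[48;2;5;2;12m🬎[38;2;4;2;10m[48;2;5;2;12m🬎[38;2;4;2;10m[48;2;5;2;12m🬎[38;2;4;2;10m[48;2;5;2;12m🬎[38;2;4;2;10m[48;2;5;2;12m🬎[38;2;4;2;10m[48;2;5;2;12m🬎[0m
[38;2;33;7;58m[48;2;254;239;45m🬰[38;2;33;7;58m[48;2;254;239;45m🬰[38;2;34;7;60m[48;2;254;237;44m🬒[38;2;20;5;37m[48;2;254;236;44m🬂[38;2;20;5;37m[48;2;254;236;44m🬂[38;2;20;5;37m[48;2;254;236;44m🬂[38;2;20;5;37m[48;2;254;235;43m🬂[38;2;20;5;37m[48;2;254;236;44m🬂[38;2;20;5;37m[48;2;254;236;44m🬂[38;2;20;5;37m[48;2;254;236;44m🬂[0m
</frame>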